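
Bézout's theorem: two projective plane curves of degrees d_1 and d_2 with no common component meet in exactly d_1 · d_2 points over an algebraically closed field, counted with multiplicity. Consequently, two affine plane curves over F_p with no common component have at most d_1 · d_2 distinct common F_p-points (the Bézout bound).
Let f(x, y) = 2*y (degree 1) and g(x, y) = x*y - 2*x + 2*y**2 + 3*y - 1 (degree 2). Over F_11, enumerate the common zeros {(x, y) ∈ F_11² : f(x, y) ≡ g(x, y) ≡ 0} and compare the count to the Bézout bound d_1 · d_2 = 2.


Common zeros: {(5, 0)}; count = 1; Bézout bound = 2.

deg(f) = 1, deg(g) = 2, so Bézout bound = 2.
Scan x ∈ F_11. For each x, list the y ∈ F_11 with f(x, y) ≡ 0 and those with g(x, y) ≡ 0 (mod 11); the common zeros in that column are the intersection.
  x = 0: f ≡ 0 at y ∈ {0}; g ≡ 0 at y ∈ ∅; common: ∅.
  x = 1: f ≡ 0 at y ∈ {0}; g ≡ 0 at y ∈ ∅; common: ∅.
  x = 2: f ≡ 0 at y ∈ {0}; g ≡ 0 at y ∈ ∅; common: ∅.
  x = 3: f ≡ 0 at y ∈ {0}; g ≡ 0 at y ∈ {9, 10}; common: ∅.
  x = 4: f ≡ 0 at y ∈ {0}; g ≡ 0 at y ∈ {1}; common: ∅.
  x = 5: f ≡ 0 at y ∈ {0}; g ≡ 0 at y ∈ {0, 7}; common: {0}.
  x = 6: f ≡ 0 at y ∈ {0}; g ≡ 0 at y ∈ {4, 8}; common: ∅.
  x = 7: f ≡ 0 at y ∈ {0}; g ≡ 0 at y ∈ {3}; common: ∅.
  x = 8: f ≡ 0 at y ∈ {0}; g ≡ 0 at y ∈ {5, 6}; common: ∅.
  x = 9: f ≡ 0 at y ∈ {0}; g ≡ 0 at y ∈ ∅; common: ∅.
  x = 10: f ≡ 0 at y ∈ {0}; g ≡ 0 at y ∈ ∅; common: ∅.
Collecting: common zeros = {(5, 0)}, so the count is 1.
Comparison with the Bézout bound: 1 ≤ 2 = deg(f)·deg(g), as expected for curves with no common component (the affine F_11-count falls short of the bound because intersections may lie at infinity, over extension fields, or carry multiplicity).


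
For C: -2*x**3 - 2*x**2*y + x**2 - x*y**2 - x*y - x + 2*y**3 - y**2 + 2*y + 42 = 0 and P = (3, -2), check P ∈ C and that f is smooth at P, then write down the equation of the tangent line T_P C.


Tangent line at P: -27*x + 21*y + 123 = 0.

Step 1: f(3, -2) = 0, so P lies on C.
Step 2: partial derivatives
  f_x(x, y) = -6*x**2 - 4*x*y + 2*x - y**2 - y - 1, f_y(x, y) = -2*x**2 - 2*x*y - x + 6*y**2 - 2*y + 2.
  f_x(P) = -27, f_y(P) = 21 (gradient nonzero, so P is smooth).
Step 3: tangent line at P: -27·(x − 3) + 21·(y − -2) = 0.
Expanding: -27*x + 21*y + 123 = 0.


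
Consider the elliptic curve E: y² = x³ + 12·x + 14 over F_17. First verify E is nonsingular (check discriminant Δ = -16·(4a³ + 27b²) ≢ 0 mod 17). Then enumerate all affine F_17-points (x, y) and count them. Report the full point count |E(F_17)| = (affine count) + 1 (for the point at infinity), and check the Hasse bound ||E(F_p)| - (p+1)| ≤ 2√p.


Affine points = {(3, 3), (3, 14), (6, 8), (6, 9), (7, 4), (7, 13), (9, 1), (9, 16), (11, 7), (11, 10), (12, 4), (12, 13), (13, 2), (13, 15), (14, 6), (14, 11), (15, 4), (15, 13), (16, 1), (16, 16)}; affine count = 20; |E(F_17)| = 21.

Discriminant check: Δ ∝ 4a³ + 27b² = 4·12³ + 27·14² = 4·1728 + 27·196 ≡ 15 (mod 17). Nonzero ⇒ E is nonsingular.
For each x ∈ F_17, compute rhs = x³ + 12·x + 14 mod 17, then count y ∈ F_17 with y² ≡ rhs.
  x = 0: rhs = 14, matching y values: none (0 points).
  x = 1: rhs = 10, matching y values: none (0 points).
  x = 2: rhs = 12, matching y values: none (0 points).
  x = 3: rhs = 9, matching y values: 3, 14 (2 points).
  x = 4: rhs = 7, matching y values: none (0 points).
  x = 5: rhs = 12, matching y values: none (0 points).
  x = 6: rhs = 13, matching y values: 8, 9 (2 points).
  x = 7: rhs = 16, matching y values: 4, 13 (2 points).
  x = 8: rhs = 10, matching y values: none (0 points).
  x = 9: rhs = 1, matching y values: 1, 16 (2 points).
  x = 10: rhs = 12, matching y values: none (0 points).
  x = 11: rhs = 15, matching y values: 7, 10 (2 points).
  x = 12: rhs = 16, matching y values: 4, 13 (2 points).
  x = 13: rhs = 4, matching y values: 2, 15 (2 points).
  x = 14: rhs = 2, matching y values: 6, 11 (2 points).
  x = 15: rhs = 16, matching y values: 4, 13 (2 points).
  x = 16: rhs = 1, matching y values: 1, 16 (2 points).
Total affine count: 20.
Full point count |E(F_17)| = 20 + 1 = 21.
Hasse bound: |21 − (17+1)| = |3| = 3 ≤ 2√17 ≈ 8.2462 ✓.


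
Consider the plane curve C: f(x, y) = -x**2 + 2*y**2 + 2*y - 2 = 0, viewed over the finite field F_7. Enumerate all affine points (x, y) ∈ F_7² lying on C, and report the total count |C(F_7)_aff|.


Affine F_7-points: {(1, 3), (3, 1), (3, 5), (4, 1), (4, 5), (6, 3)}; count = 6.

For each of the 49 pairs (x, y) ∈ F_7², evaluate f(x, y) mod 7. Record the zeros.
  x = 0: [0↦5, 1↦2, 2↦3, 3↦1, 4↦3, 5↦2, 6↦5]  zeros at y ∈ ∅
  x = 1: [0↦4, 1↦1, 2↦2, 3↦0, 4↦2, 5↦1, 6↦4]  zeros at y ∈ {3}
  x = 2: [0↦1, 1↦5, 2↦6, 3↦4, 4↦6, 5↦5, 6↦1]  zeros at y ∈ ∅
  x = 3: [0↦3, 1↦0, 2↦1, 3↦6, 4↦1, 5↦0, 6↦3]  zeros at y ∈ {1, 5}
  x = 4: [0↦3, 1↦0, 2↦1, 3↦6, 4↦1, 5↦0, 6↦3]  zeros at y ∈ {1, 5}
  x = 5: [0↦1, 1↦5, 2↦6, 3↦4, 4↦6, 5↦5, 6↦1]  zeros at y ∈ ∅
  x = 6: [0↦4, 1↦1, 2↦2, 3↦0, 4↦2, 5↦1, 6↦4]  zeros at y ∈ {3}
Collecting zeros: affine points = {(1, 3), (3, 1), (3, 5), (4, 1), (4, 5), (6, 3)}.
Total count |C(F_7)_aff| = 6.


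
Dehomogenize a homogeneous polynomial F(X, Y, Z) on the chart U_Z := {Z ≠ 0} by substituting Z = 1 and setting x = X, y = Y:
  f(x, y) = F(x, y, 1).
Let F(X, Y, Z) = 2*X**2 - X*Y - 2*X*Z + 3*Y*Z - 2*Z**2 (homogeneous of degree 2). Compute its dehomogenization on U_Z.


f(x, y) = 2*x**2 - x*y - 2*x + 3*y - 2

On U_Z we set Z = 1. Each monomial c·X^i·Y^j·Z^k in F becomes c·x^i·y^j·1^k = c·x^i·y^j.
Substituting Z = 1: F(X, Y, 1) = 2*x**2 - x*y - 2*x + 3*y - 2.
Note: deg(f) ≤ deg(F) = 2; strict inequality happens when F is divisible by Z (lost terms).


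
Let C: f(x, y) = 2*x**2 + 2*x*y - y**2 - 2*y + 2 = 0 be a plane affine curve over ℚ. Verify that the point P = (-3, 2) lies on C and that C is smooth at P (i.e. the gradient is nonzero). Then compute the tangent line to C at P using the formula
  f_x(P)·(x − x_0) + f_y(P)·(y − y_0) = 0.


Tangent line at P: -8*x - 12*y = 0.

Step 1: f(-3, 2) = 0, so P lies on C.
Step 2: partial derivatives
  f_x(x, y) = 4*x + 2*y, f_y(x, y) = 2*x - 2*y - 2.
  f_x(P) = -8, f_y(P) = -12 (gradient nonzero, so P is smooth).
Step 3: tangent line at P: -8·(x − -3) + -12·(y − 2) = 0.
Expanding: -8*x - 12*y = 0.


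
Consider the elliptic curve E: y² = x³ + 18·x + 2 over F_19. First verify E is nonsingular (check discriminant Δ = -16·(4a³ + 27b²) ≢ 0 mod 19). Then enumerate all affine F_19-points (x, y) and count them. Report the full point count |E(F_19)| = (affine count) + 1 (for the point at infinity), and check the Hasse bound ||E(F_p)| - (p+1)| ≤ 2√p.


Affine points = {(3, 8), (3, 11), (4, 9), (4, 10), (9, 0), (10, 2), (10, 17), (11, 7), (11, 12), (13, 1), (13, 18), (16, 4), (16, 15)}; affine count = 13; |E(F_19)| = 14.

Discriminant check: Δ ∝ 4a³ + 27b² = 4·18³ + 27·2² = 4·5832 + 27·4 ≡ 9 (mod 19). Nonzero ⇒ E is nonsingular.
For each x ∈ F_19, compute rhs = x³ + 18·x + 2 mod 19, then count y ∈ F_19 with y² ≡ rhs.
  x = 0: rhs = 2, matching y values: none (0 points).
  x = 1: rhs = 2, matching y values: none (0 points).
  x = 2: rhs = 8, matching y values: none (0 points).
  x = 3: rhs = 7, matching y values: 8, 11 (2 points).
  x = 4: rhs = 5, matching y values: 9, 10 (2 points).
  x = 5: rhs = 8, matching y values: none (0 points).
  x = 6: rhs = 3, matching y values: none (0 points).
  x = 7: rhs = 15, matching y values: none (0 points).
  x = 8: rhs = 12, matching y values: none (0 points).
  x = 9: rhs = 0, matching y values: 0 (1 points).
  x = 10: rhs = 4, matching y values: 2, 17 (2 points).
  x = 11: rhs = 11, matching y values: 7, 12 (2 points).
  x = 12: rhs = 8, matching y values: none (0 points).
  x = 13: rhs = 1, matching y values: 1, 18 (2 points).
  x = 14: rhs = 15, matching y values: none (0 points).
  x = 15: rhs = 18, matching y values: none (0 points).
  x = 16: rhs = 16, matching y values: 4, 15 (2 points).
  x = 17: rhs = 15, matching y values: none (0 points).
  x = 18: rhs = 2, matching y values: none (0 points).
Total affine count: 13.
Full point count |E(F_19)| = 13 + 1 = 14.
Hasse bound: |14 − (19+1)| = |-6| = 6 ≤ 2√19 ≈ 8.7178 ✓.


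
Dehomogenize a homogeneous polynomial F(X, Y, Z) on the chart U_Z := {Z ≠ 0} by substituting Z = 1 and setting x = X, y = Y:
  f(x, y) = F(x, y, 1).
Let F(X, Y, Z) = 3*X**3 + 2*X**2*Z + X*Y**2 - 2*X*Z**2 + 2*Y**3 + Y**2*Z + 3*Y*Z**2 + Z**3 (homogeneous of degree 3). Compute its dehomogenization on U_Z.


f(x, y) = 3*x**3 + 2*x**2 + x*y**2 - 2*x + 2*y**3 + y**2 + 3*y + 1

On U_Z we set Z = 1. Each monomial c·X^i·Y^j·Z^k in F becomes c·x^i·y^j·1^k = c·x^i·y^j.
Substituting Z = 1: F(X, Y, 1) = 3*x**3 + 2*x**2 + x*y**2 - 2*x + 2*y**3 + y**2 + 3*y + 1.
Note: deg(f) ≤ deg(F) = 3; strict inequality happens when F is divisible by Z (lost terms).


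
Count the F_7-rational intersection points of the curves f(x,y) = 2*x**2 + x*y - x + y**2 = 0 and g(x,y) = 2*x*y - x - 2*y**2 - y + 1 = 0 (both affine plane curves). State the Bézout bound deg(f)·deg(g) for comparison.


Common zeros: {(1, 4), (4, 3)}; count = 2; Bézout bound = 4.

deg(f) = 2, deg(g) = 2, so Bézout bound = 4.
Scan x ∈ F_7. For each x, list the y ∈ F_7 with f(x, y) ≡ 0 and those with g(x, y) ≡ 0 (mod 7); the common zeros in that column are the intersection.
  x = 0: f ≡ 0 at y ∈ {0}; g ≡ 0 at y ∈ {4, 6}; common: ∅.
  x = 1: f ≡ 0 at y ∈ {2, 4}; g ≡ 0 at y ∈ {0, 4}; common: {4}.
  x = 2: f ≡ 0 at y ∈ {2, 3}; g ≡ 0 at y ∈ {1, 4}; common: ∅.
  x = 3: f ≡ 0 at y ∈ ∅; g ≡ 0 at y ∈ {2, 4}; common: ∅.
  x = 4: f ≡ 0 at y ∈ {0, 3}; g ≡ 0 at y ∈ {3, 4}; common: {3}.
  x = 5: f ≡ 0 at y ∈ ∅; g ≡ 0 at y ∈ {4}; common: ∅.
  x = 6: f ≡ 0 at y ∈ ∅; g ≡ 0 at y ∈ {4, 5}; common: ∅.
Collecting: common zeros = {(1, 4), (4, 3)}, so the count is 2.
Comparison with the Bézout bound: 2 ≤ 4 = deg(f)·deg(g), as expected for curves with no common component (the affine F_7-count falls short of the bound because intersections may lie at infinity, over extension fields, or carry multiplicity).


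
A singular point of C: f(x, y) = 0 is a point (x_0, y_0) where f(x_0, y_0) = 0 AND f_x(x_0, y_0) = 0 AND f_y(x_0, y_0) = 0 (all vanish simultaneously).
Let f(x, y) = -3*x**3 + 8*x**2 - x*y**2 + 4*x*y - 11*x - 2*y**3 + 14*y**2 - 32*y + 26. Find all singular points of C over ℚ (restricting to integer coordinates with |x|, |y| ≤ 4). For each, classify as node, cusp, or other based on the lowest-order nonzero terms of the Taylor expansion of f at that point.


Singular points: {(1, 2)}; classification: node.

Compute partial derivatives:
  f_x = -9*x**2 + 16*x - y**2 + 4*y - 11.
  f_y = -2*x*y + 4*x - 6*y**2 + 28*y - 32.
Scan x_0 ∈ {−4, ..., 4}. For each x_0, f_y(x_0, y) is a polynomial in y; find its integer roots y ∈ {−4, ..., 4}, then test f_x and f at those candidates.
  x = -4: f_y(-4, y) = -6*y**2 + 36*y - 48; vanishes at y ∈ {2, 4}. (-4, 2): f_x = -215 ≠ 0; (-4, 4): f_x = -219 ≠ 0.
  x = -3: f_y(-3, y) = -6*y**2 + 34*y - 44; vanishes at y ∈ {2}. (-3, 2): f_x = -136 ≠ 0.
  x = -2: f_y(-2, y) = -6*y**2 + 32*y - 40; vanishes at y ∈ {2}. (-2, 2): f_x = -75 ≠ 0.
  x = -1: f_y(-1, y) = -6*y**2 + 30*y - 36; vanishes at y ∈ {2, 3}. (-1, 2): f_x = -32 ≠ 0; (-1, 3): f_x = -33 ≠ 0.
  x = 0: f_y(0, y) = -6*y**2 + 28*y - 32; vanishes at y ∈ {2}. (0, 2): f_x = -7 ≠ 0.
  x = 1: f_y(1, y) = -6*y**2 + 26*y - 28; vanishes at y ∈ {2}. (1, 2): f_x = 0, f = 0 — SINGULAR.
  x = 2: f_y(2, y) = -6*y**2 + 24*y - 24; vanishes at y ∈ {2}. (2, 2): f_x = -11 ≠ 0.
  x = 3: f_y(3, y) = -6*y**2 + 22*y - 20; vanishes at y ∈ {2}. (3, 2): f_x = -40 ≠ 0.
  x = 4: f_y(4, y) = -6*y**2 + 20*y - 16; vanishes at y ∈ {2}. (4, 2): f_x = -87 ≠ 0.
Only singular point on the grid: (1, 2).
Classify: substitute x = 1 + u, y = 2 + v and expand: f = -3*u**3 - u**2 - u*v**2 - 2*v**3 + v**2.
No constant or linear terms (consistent with a singular point). Quadratic part: -u**2 + v**2. Cubic part: -3*u**3 - u*v**2 - 2*v**3.
The quadratic part v**2 - u**2 = (v − u)(v + u) splits into two distinct linear factors, so there are two distinct tangent lines y − 2 = ±(x − 1) — this is a node (ordinary double point).
Classification: node.


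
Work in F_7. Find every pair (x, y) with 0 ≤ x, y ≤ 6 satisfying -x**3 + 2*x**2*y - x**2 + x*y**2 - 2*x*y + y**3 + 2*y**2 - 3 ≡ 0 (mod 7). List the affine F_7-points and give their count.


Affine F_7-points: {(0, 1), (0, 3), (1, 3), (3, 1), (4, 3), (5, 1), (6, 6)}; count = 7.

For each of the 49 pairs (x, y) ∈ F_7², evaluate f(x, y) mod 7. Record the zeros.
  x = 0: [0↦4, 1↦0, 2↦6, 3↦0, 4↦2, 5↦4, 6↦5]  zeros at y ∈ {1, 3}
  x = 1: [0↦2, 1↦6, 2↦1, 3↦0, 4↦2, 5↦6, 6↦4]  zeros at y ∈ {3}
  x = 2: [0↦6, 1↦1, 2↦3, 3↦4, 4↦3, 5↦6, 6↦5]  zeros at y ∈ ∅
  x = 3: [0↦3, 1↦0, 2↦6, 3↦6, 4↦6, 5↦5, 6↦2]  zeros at y ∈ {1}
  x = 4: [0↦1, 1↦4, 2↦4, 3↦0, 4↦5, 5↦4, 6↦3]  zeros at y ∈ {3}
  x = 5: [0↦1, 1↦0, 2↦5, 3↦1, 4↦1, 5↦4, 6↦2]  zeros at y ∈ {1}
  x = 6: [0↦4, 1↦3, 2↦3, 3↦3, 4↦2, 5↦6, 6↦0]  zeros at y ∈ {6}
Collecting zeros: affine points = {(0, 1), (0, 3), (1, 3), (3, 1), (4, 3), (5, 1), (6, 6)}.
Total count |C(F_7)_aff| = 7.


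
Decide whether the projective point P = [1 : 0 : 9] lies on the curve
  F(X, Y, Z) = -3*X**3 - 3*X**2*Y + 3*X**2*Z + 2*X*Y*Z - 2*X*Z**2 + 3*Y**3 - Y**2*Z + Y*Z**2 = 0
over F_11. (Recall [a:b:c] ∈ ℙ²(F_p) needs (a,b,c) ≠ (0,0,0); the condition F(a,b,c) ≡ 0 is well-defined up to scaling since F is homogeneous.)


F(1,0,9) ≡ 5 (mod 11); P is NOT on the curve.

Evaluate F(1, 0, 9) term-by-term (mod 11).
  -3*X**3 ↦ -3·1·1·1 = -3
  -3*X**2*Y ↦ -3·1·0·1 = 0
  3*X**2*Z ↦ 3·1·1·9 = 27
  2*X*Y*Z ↦ 2·1·0·9 = 0
  -2*X*Z**2 ↦ -2·1·1·81 = -162
  3*Y**3 ↦ 3·1·0·1 = 0
  -Y**2*Z ↦ -1·1·0·9 = 0
  Y*Z**2 ↦ 1·1·0·81 = 0
Sum: F(1, 0, 9) = (-3) + (0) + (27) + (0) + (-162) + (0) + (0) + (0) = -138.
Reducing mod 11: -138 ≡ 5 (mod 11).
Since F(a, b, c) ≡ 5 ≠ 0 (mod 11), P does NOT lie on the curve.


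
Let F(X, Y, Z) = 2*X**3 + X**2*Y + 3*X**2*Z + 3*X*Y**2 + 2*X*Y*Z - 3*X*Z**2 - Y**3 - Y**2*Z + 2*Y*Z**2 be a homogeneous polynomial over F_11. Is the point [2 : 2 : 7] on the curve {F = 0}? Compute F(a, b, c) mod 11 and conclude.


F(2,2,7) ≡ 10 (mod 11); P is NOT on the curve.

Evaluate F(2, 2, 7) term-by-term (mod 11).
  2*X**3 ↦ 2·8·1·1 = 16
  X**2*Y ↦ 1·4·2·1 = 8
  3*X**2*Z ↦ 3·4·1·7 = 84
  3*X*Y**2 ↦ 3·2·4·1 = 24
  2*X*Y*Z ↦ 2·2·2·7 = 56
  -3*X*Z**2 ↦ -3·2·1·49 = -294
  -Y**3 ↦ -1·1·8·1 = -8
  -Y**2*Z ↦ -1·1·4·7 = -28
  2*Y*Z**2 ↦ 2·1·2·49 = 196
Sum: F(2, 2, 7) = (16) + (8) + (84) + (24) + (56) + (-294) + (-8) + (-28) + (196) = 54.
Reducing mod 11: 54 ≡ 10 (mod 11).
Since F(a, b, c) ≡ 10 ≠ 0 (mod 11), P does NOT lie on the curve.


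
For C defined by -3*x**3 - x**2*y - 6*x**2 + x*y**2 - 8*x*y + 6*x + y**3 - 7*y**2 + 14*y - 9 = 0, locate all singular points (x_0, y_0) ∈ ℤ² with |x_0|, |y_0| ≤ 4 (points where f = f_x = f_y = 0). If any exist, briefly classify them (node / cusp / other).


Singular points: {(-1, 3)}; classification: cusp.

Compute partial derivatives:
  f_x = -9*x**2 - 2*x*y - 12*x + y**2 - 8*y + 6.
  f_y = -x**2 + 2*x*y - 8*x + 3*y**2 - 14*y + 14.
Scan x_0 ∈ {−4, ..., 4}. For each x_0, f_y(x_0, y) is a polynomial in y; find its integer roots y ∈ {−4, ..., 4}, then test f_x and f at those candidates.
  x = -4: f_y(-4, y) = 3*y**2 - 22*y + 30; no integer root y with |y| ≤ 4.
  x = -3: f_y(-3, y) = 3*y**2 - 20*y + 29; no integer root y with |y| ≤ 4.
  x = -2: f_y(-2, y) = 3*y**2 - 18*y + 26; no integer root y with |y| ≤ 4.
  x = -1: f_y(-1, y) = 3*y**2 - 16*y + 21; vanishes at y ∈ {3}. (-1, 3): f_x = 0, f = 0 — SINGULAR.
  x = 0: f_y(0, y) = 3*y**2 - 14*y + 14; no integer root y with |y| ≤ 4.
  x = 1: f_y(1, y) = 3*y**2 - 12*y + 5; no integer root y with |y| ≤ 4.
  x = 2: f_y(2, y) = 3*y**2 - 10*y - 6; no integer root y with |y| ≤ 4.
  x = 3: f_y(3, y) = 3*y**2 - 8*y - 19; no integer root y with |y| ≤ 4.
  x = 4: f_y(4, y) = 3*y**2 - 6*y - 34; no integer root y with |y| ≤ 4.
Only singular point on the grid: (-1, 3).
Classify: substitute x = -1 + u, y = 3 + v and expand: f = -3*u**3 - u**2*v + u*v**2 + v**3 + v**2.
No constant or linear terms (consistent with a singular point). Quadratic part: v**2. Cubic part: -3*u**3 - u**2*v + u*v**2 + v**3.
The quadratic part v**2 is a perfect square, so there is a single (double) tangent line v = 0, i.e. y = 3. Restricting the cubic part to that line (v = 0) leaves -3*u**3 ≠ 0, so f is not divisible by v and the branch is v² ≈ 3*u**3 to lowest order — this is a cusp.
Classification: cusp.


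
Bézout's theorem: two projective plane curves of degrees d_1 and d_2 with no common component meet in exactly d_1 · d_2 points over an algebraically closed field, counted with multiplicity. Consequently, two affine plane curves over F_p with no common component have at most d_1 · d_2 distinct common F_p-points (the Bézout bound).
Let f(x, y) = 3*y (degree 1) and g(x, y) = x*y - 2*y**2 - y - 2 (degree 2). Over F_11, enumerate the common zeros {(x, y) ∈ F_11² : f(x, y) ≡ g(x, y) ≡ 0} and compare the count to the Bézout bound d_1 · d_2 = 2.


Common zeros: ∅; count = 0; Bézout bound = 2.

deg(f) = 1, deg(g) = 2, so Bézout bound = 2.
Scan x ∈ F_11. For each x, list the y ∈ F_11 with f(x, y) ≡ 0 and those with g(x, y) ≡ 0 (mod 11); the common zeros in that column are the intersection.
  x = 0: f ≡ 0 at y ∈ {0}; g ≡ 0 at y ∈ ∅; common: ∅.
  x = 1: f ≡ 0 at y ∈ {0}; g ≡ 0 at y ∈ ∅; common: ∅.
  x = 2: f ≡ 0 at y ∈ {0}; g ≡ 0 at y ∈ ∅; common: ∅.
  x = 3: f ≡ 0 at y ∈ {0}; g ≡ 0 at y ∈ ∅; common: ∅.
  x = 4: f ≡ 0 at y ∈ {0}; g ≡ 0 at y ∈ {3, 4}; common: ∅.
  x = 5: f ≡ 0 at y ∈ {0}; g ≡ 0 at y ∈ {1}; common: ∅.
  x = 6: f ≡ 0 at y ∈ {0}; g ≡ 0 at y ∈ {2, 6}; common: ∅.
  x = 7: f ≡ 0 at y ∈ {0}; g ≡ 0 at y ∈ {5, 9}; common: ∅.
  x = 8: f ≡ 0 at y ∈ {0}; g ≡ 0 at y ∈ {10}; common: ∅.
  x = 9: f ≡ 0 at y ∈ {0}; g ≡ 0 at y ∈ {7, 8}; common: ∅.
  x = 10: f ≡ 0 at y ∈ {0}; g ≡ 0 at y ∈ ∅; common: ∅.
Collecting: common zeros = ∅, so the count is 0.
Comparison with the Bézout bound: 0 ≤ 2 = deg(f)·deg(g), as expected for curves with no common component (the affine F_11-count falls short of the bound because intersections may lie at infinity, over extension fields, or carry multiplicity).


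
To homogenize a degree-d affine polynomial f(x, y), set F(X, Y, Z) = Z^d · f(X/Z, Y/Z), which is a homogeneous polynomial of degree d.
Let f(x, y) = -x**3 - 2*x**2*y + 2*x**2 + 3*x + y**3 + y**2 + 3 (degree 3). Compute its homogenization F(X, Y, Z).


F(X, Y, Z) = -X**3 - 2*X**2*Y + 2*X**2*Z + 3*X*Z**2 + Y**3 + Y**2*Z + 3*Z**3

deg(f) = 3.
Substitute x = X/Z, y = Y/Z into f, then multiply by Z^3.
  monomial -1·x^3·y^0 ↦ -1·X^3·Y^0·Z^0.
  monomial -2·x^2·y^1 ↦ -2·X^2·Y^1·Z^0.
  monomial 2·x^2·y^0 ↦ 2·X^2·Y^0·Z^1.
  monomial 3·x^1·y^0 ↦ 3·X^1·Y^0·Z^2.
  monomial 1·x^0·y^3 ↦ 1·X^0·Y^3·Z^0.
  monomial 1·x^0·y^2 ↦ 1·X^0·Y^2·Z^1.
  monomial 3·x^0·y^0 ↦ 3·X^0·Y^0·Z^3.
Collecting: F(X, Y, Z) = -X**3 - 2*X**2*Y + 2*X**2*Z + 3*X*Z**2 + Y**3 + Y**2*Z + 3*Z**3.


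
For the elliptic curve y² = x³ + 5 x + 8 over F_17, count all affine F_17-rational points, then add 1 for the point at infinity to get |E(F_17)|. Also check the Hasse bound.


Affine points = {(0, 5), (0, 12), (2, 3), (2, 14), (3, 4), (3, 13), (6, 4), (6, 13), (8, 4), (8, 13), (9, 0), (10, 2), (10, 15), (11, 0), (13, 3), (13, 14), (14, 0), (16, 6), (16, 11)}; affine count = 19; |E(F_17)| = 20.

Discriminant check: Δ ∝ 4a³ + 27b² = 4·5³ + 27·8² = 4·125 + 27·64 ≡ 1 (mod 17). Nonzero ⇒ E is nonsingular.
For each x ∈ F_17, compute rhs = x³ + 5·x + 8 mod 17, then count y ∈ F_17 with y² ≡ rhs.
  x = 0: rhs = 8, matching y values: 5, 12 (2 points).
  x = 1: rhs = 14, matching y values: none (0 points).
  x = 2: rhs = 9, matching y values: 3, 14 (2 points).
  x = 3: rhs = 16, matching y values: 4, 13 (2 points).
  x = 4: rhs = 7, matching y values: none (0 points).
  x = 5: rhs = 5, matching y values: none (0 points).
  x = 6: rhs = 16, matching y values: 4, 13 (2 points).
  x = 7: rhs = 12, matching y values: none (0 points).
  x = 8: rhs = 16, matching y values: 4, 13 (2 points).
  x = 9: rhs = 0, matching y values: 0 (1 points).
  x = 10: rhs = 4, matching y values: 2, 15 (2 points).
  x = 11: rhs = 0, matching y values: 0 (1 points).
  x = 12: rhs = 11, matching y values: none (0 points).
  x = 13: rhs = 9, matching y values: 3, 14 (2 points).
  x = 14: rhs = 0, matching y values: 0 (1 points).
  x = 15: rhs = 7, matching y values: none (0 points).
  x = 16: rhs = 2, matching y values: 6, 11 (2 points).
Total affine count: 19.
Full point count |E(F_17)| = 19 + 1 = 20.
Hasse bound: |20 − (17+1)| = |2| = 2 ≤ 2√17 ≈ 8.2462 ✓.


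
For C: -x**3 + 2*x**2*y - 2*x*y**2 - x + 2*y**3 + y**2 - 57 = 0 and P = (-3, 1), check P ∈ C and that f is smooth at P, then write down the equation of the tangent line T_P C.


Tangent line at P: -42*x + 38*y - 164 = 0.

Step 1: f(-3, 1) = 0, so P lies on C.
Step 2: partial derivatives
  f_x(x, y) = -3*x**2 + 4*x*y - 2*y**2 - 1, f_y(x, y) = 2*x**2 - 4*x*y + 6*y**2 + 2*y.
  f_x(P) = -42, f_y(P) = 38 (gradient nonzero, so P is smooth).
Step 3: tangent line at P: -42·(x − -3) + 38·(y − 1) = 0.
Expanding: -42*x + 38*y - 164 = 0.


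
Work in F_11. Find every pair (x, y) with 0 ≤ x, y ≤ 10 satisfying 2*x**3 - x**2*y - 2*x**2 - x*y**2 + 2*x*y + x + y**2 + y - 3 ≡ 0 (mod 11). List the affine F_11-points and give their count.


Affine F_11-points: {(1, 1), (4, 7), (4, 9), (6, 0), (6, 2), (8, 1), (8, 8), (9, 1), (9, 5)}; count = 9.

For each of the 121 pairs (x, y) ∈ F_11², evaluate f(x, y) mod 11. Record the zeros.
  x = 0: [0↦8, 1↦10, 2↦3, 3↦9, 4↦6, 5↦5, 6↦6, 7↦9, 8↦3, 9↦10, 10↦8]  zeros at y ∈ ∅
  x = 1: [0↦9, 1↦0, 2↦2, 3↦4, 4↦6, 5↦8, 6↦10, 7↦1, 8↦3, 9↦5, 10↦7]  zeros at y ∈ {1}
  x = 2: [0↦7, 1↦7, 2↦5, 3↦1, 4↦6, 5↦9, 6↦10, 7↦9, 8↦6, 9↦1, 10↦5]  zeros at y ∈ ∅
  x = 3: [0↦3, 1↦10, 2↦2, 3↦1, 4↦7, 5↦9, 6↦7, 7↦1, 8↦2, 9↦10, 10↦3]  zeros at y ∈ ∅
  x = 4: [0↦9, 1↦10, 2↦5, 3↦5, 4↦10, 5↦9, 6↦2, 7↦0, 8↦3, 9↦0, 10↦2]  zeros at y ∈ {7, 9}
  x = 5: [0↦4, 1↦8, 2↦4, 3↦3, 4↦5, 5↦10, 6↦7, 7↦7, 8↦10, 9↦5, 10↦3]  zeros at y ∈ ∅
  x = 6: [0↦0, 1↦5, 2↦0, 3↦7, 4↦4, 5↦2, 6↦1, 7↦1, 8↦2, 9↦4, 10↦7]  zeros at y ∈ {0, 2}
  x = 7: [0↦9, 1↦2, 2↦5, 3↦7, 4↦8, 5↦8, 6↦7, 7↦5, 8↦2, 9↦9, 10↦4]  zeros at y ∈ ∅
  x = 8: [0↦10, 1↦0, 2↦9, 3↦4, 4↦7, 5↦7, 6↦4, 7↦9, 8↦0, 9↦10, 10↦6]  zeros at y ∈ {1, 8}
  x = 9: [0↦4, 1↦0, 2↦2, 3↦10, 4↦2, 5↦0, 6↦4, 7↦3, 8↦8, 9↦8, 10↦3]  zeros at y ∈ {1, 5}
  x = 10: [0↦3, 1↦3, 2↦7, 3↦4, 4↦5, 5↦10, 6↦8, 7↦10, 8↦5, 9↦4, 10↦7]  zeros at y ∈ ∅
Collecting zeros: affine points = {(1, 1), (4, 7), (4, 9), (6, 0), (6, 2), (8, 1), (8, 8), (9, 1), (9, 5)}.
Total count |C(F_11)_aff| = 9.


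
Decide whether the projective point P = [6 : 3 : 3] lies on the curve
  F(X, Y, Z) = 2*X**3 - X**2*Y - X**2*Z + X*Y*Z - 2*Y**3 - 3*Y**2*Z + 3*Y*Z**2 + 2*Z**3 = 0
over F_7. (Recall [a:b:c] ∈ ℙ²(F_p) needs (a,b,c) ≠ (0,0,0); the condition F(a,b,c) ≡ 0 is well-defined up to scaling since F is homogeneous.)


F(6,3,3) ≡ 4 (mod 7); P is NOT on the curve.

Evaluate F(6, 3, 3) term-by-term (mod 7).
  2*X**3 ↦ 2·216·1·1 = 432
  -X**2*Y ↦ -1·36·3·1 = -108
  -X**2*Z ↦ -1·36·1·3 = -108
  X*Y*Z ↦ 1·6·3·3 = 54
  -2*Y**3 ↦ -2·1·27·1 = -54
  -3*Y**2*Z ↦ -3·1·9·3 = -81
  3*Y*Z**2 ↦ 3·1·3·9 = 81
  2*Z**3 ↦ 2·1·1·27 = 54
Sum: F(6, 3, 3) = (432) + (-108) + (-108) + (54) + (-54) + (-81) + (81) + (54) = 270.
Reducing mod 7: 270 ≡ 4 (mod 7).
Since F(a, b, c) ≡ 4 ≠ 0 (mod 7), P does NOT lie on the curve.


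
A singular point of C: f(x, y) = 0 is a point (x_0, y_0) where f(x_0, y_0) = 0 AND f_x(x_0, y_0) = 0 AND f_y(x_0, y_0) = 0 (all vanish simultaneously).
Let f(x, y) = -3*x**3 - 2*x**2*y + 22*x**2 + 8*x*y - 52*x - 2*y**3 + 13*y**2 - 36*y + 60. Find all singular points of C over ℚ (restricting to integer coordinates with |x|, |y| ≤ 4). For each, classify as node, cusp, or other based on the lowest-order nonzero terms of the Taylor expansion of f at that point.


Singular points: {(2, 2)}; classification: cusp.

Compute partial derivatives:
  f_x = -9*x**2 - 4*x*y + 44*x + 8*y - 52.
  f_y = -2*x**2 + 8*x - 6*y**2 + 26*y - 36.
Scan x_0 ∈ {−4, ..., 4}. For each x_0, f_y(x_0, y) is a polynomial in y; find its integer roots y ∈ {−4, ..., 4}, then test f_x and f at those candidates.
  x = -4: f_y(-4, y) = -6*y**2 + 26*y - 100; no integer root y with |y| ≤ 4.
  x = -3: f_y(-3, y) = -6*y**2 + 26*y - 78; no integer root y with |y| ≤ 4.
  x = -2: f_y(-2, y) = -6*y**2 + 26*y - 60; no integer root y with |y| ≤ 4.
  x = -1: f_y(-1, y) = -6*y**2 + 26*y - 46; no integer root y with |y| ≤ 4.
  x = 0: f_y(0, y) = -6*y**2 + 26*y - 36; no integer root y with |y| ≤ 4.
  x = 1: f_y(1, y) = -6*y**2 + 26*y - 30; no integer root y with |y| ≤ 4.
  x = 2: f_y(2, y) = -6*y**2 + 26*y - 28; vanishes at y ∈ {2}. (2, 2): f_x = 0, f = 0 — SINGULAR.
  x = 3: f_y(3, y) = -6*y**2 + 26*y - 30; no integer root y with |y| ≤ 4.
  x = 4: f_y(4, y) = -6*y**2 + 26*y - 36; no integer root y with |y| ≤ 4.
Only singular point on the grid: (2, 2).
Classify: substitute x = 2 + u, y = 2 + v and expand: f = -3*u**3 - 2*u**2*v - 2*v**3 + v**2.
No constant or linear terms (consistent with a singular point). Quadratic part: v**2. Cubic part: -3*u**3 - 2*u**2*v - 2*v**3.
The quadratic part v**2 is a perfect square, so there is a single (double) tangent line v = 0, i.e. y = 2. Restricting the cubic part to that line (v = 0) leaves -3*u**3 ≠ 0, so f is not divisible by v and the branch is v² ≈ 3*u**3 to lowest order — this is a cusp.
Classification: cusp.


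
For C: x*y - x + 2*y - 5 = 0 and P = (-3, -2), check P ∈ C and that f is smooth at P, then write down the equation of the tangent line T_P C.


Tangent line at P: -3*x - y - 11 = 0.

Step 1: f(-3, -2) = 0, so P lies on C.
Step 2: partial derivatives
  f_x(x, y) = y - 1, f_y(x, y) = x + 2.
  f_x(P) = -3, f_y(P) = -1 (gradient nonzero, so P is smooth).
Step 3: tangent line at P: -3·(x − -3) + -1·(y − -2) = 0.
Expanding: -3*x - y - 11 = 0.


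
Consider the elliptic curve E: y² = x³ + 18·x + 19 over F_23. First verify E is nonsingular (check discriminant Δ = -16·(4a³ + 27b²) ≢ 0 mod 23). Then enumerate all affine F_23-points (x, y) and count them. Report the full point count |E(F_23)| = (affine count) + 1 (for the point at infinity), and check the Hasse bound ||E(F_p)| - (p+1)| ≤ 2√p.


Affine points = {(3, 10), (3, 13), (5, 2), (5, 21), (8, 10), (8, 13), (9, 6), (9, 17), (10, 7), (10, 16), (12, 10), (12, 13), (13, 9), (13, 14), (14, 5), (14, 18), (22, 0)}; affine count = 17; |E(F_23)| = 18.

Discriminant check: Δ ∝ 4a³ + 27b² = 4·18³ + 27·19² = 4·5832 + 27·361 ≡ 1 (mod 23). Nonzero ⇒ E is nonsingular.
For each x ∈ F_23, compute rhs = x³ + 18·x + 19 mod 23, then count y ∈ F_23 with y² ≡ rhs.
  x = 0: rhs = 19, matching y values: none (0 points).
  x = 1: rhs = 15, matching y values: none (0 points).
  x = 2: rhs = 17, matching y values: none (0 points).
  x = 3: rhs = 8, matching y values: 10, 13 (2 points).
  x = 4: rhs = 17, matching y values: none (0 points).
  x = 5: rhs = 4, matching y values: 2, 21 (2 points).
  x = 6: rhs = 21, matching y values: none (0 points).
  x = 7: rhs = 5, matching y values: none (0 points).
  x = 8: rhs = 8, matching y values: 10, 13 (2 points).
  x = 9: rhs = 13, matching y values: 6, 17 (2 points).
  x = 10: rhs = 3, matching y values: 7, 16 (2 points).
  x = 11: rhs = 7, matching y values: none (0 points).
  x = 12: rhs = 8, matching y values: 10, 13 (2 points).
  x = 13: rhs = 12, matching y values: 9, 14 (2 points).
  x = 14: rhs = 2, matching y values: 5, 18 (2 points).
  x = 15: rhs = 7, matching y values: none (0 points).
  x = 16: rhs = 10, matching y values: none (0 points).
  x = 17: rhs = 17, matching y values: none (0 points).
  x = 18: rhs = 11, matching y values: none (0 points).
  x = 19: rhs = 21, matching y values: none (0 points).
  x = 20: rhs = 7, matching y values: none (0 points).
  x = 21: rhs = 21, matching y values: none (0 points).
  x = 22: rhs = 0, matching y values: 0 (1 points).
Total affine count: 17.
Full point count |E(F_23)| = 17 + 1 = 18.
Hasse bound: |18 − (23+1)| = |-6| = 6 ≤ 2√23 ≈ 9.5917 ✓.


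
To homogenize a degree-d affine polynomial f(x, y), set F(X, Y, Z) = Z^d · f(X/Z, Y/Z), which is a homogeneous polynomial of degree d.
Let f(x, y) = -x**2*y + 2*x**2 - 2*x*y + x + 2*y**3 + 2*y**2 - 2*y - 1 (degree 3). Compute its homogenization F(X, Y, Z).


F(X, Y, Z) = -X**2*Y + 2*X**2*Z - 2*X*Y*Z + X*Z**2 + 2*Y**3 + 2*Y**2*Z - 2*Y*Z**2 - Z**3

deg(f) = 3.
Substitute x = X/Z, y = Y/Z into f, then multiply by Z^3.
  monomial -1·x^2·y^1 ↦ -1·X^2·Y^1·Z^0.
  monomial 2·x^2·y^0 ↦ 2·X^2·Y^0·Z^1.
  monomial -2·x^1·y^1 ↦ -2·X^1·Y^1·Z^1.
  monomial 1·x^1·y^0 ↦ 1·X^1·Y^0·Z^2.
  monomial 2·x^0·y^3 ↦ 2·X^0·Y^3·Z^0.
  monomial 2·x^0·y^2 ↦ 2·X^0·Y^2·Z^1.
  monomial -2·x^0·y^1 ↦ -2·X^0·Y^1·Z^2.
  monomial -1·x^0·y^0 ↦ -1·X^0·Y^0·Z^3.
Collecting: F(X, Y, Z) = -X**2*Y + 2*X**2*Z - 2*X*Y*Z + X*Z**2 + 2*Y**3 + 2*Y**2*Z - 2*Y*Z**2 - Z**3.


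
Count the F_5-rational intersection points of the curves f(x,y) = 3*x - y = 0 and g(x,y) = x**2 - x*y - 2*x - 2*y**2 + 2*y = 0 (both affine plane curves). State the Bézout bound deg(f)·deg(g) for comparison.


Common zeros: {(0, 0)}; count = 1; Bézout bound = 2.

deg(f) = 1, deg(g) = 2, so Bézout bound = 2.
Scan x ∈ F_5. For each x, list the y ∈ F_5 with f(x, y) ≡ 0 and those with g(x, y) ≡ 0 (mod 5); the common zeros in that column are the intersection.
  x = 0: f ≡ 0 at y ∈ {0}; g ≡ 0 at y ∈ {0, 1}; common: {0}.
  x = 1: f ≡ 0 at y ∈ {3}; g ≡ 0 at y ∈ ∅; common: ∅.
  x = 2: f ≡ 0 at y ∈ {1}; g ≡ 0 at y ∈ {0}; common: ∅.
  x = 3: f ≡ 0 at y ∈ {4}; g ≡ 0 at y ∈ {1}; common: ∅.
  x = 4: f ≡ 0 at y ∈ {2}; g ≡ 0 at y ∈ ∅; common: ∅.
Collecting: common zeros = {(0, 0)}, so the count is 1.
Comparison with the Bézout bound: 1 ≤ 2 = deg(f)·deg(g), as expected for curves with no common component (the affine F_5-count falls short of the bound because intersections may lie at infinity, over extension fields, or carry multiplicity).


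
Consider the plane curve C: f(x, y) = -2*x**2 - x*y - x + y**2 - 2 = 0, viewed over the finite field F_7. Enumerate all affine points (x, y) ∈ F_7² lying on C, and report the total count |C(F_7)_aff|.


Affine F_7-points: {(0, 3), (0, 4), (1, 4), (4, 2), (5, 2), (5, 3)}; count = 6.

For each of the 49 pairs (x, y) ∈ F_7², evaluate f(x, y) mod 7. Record the zeros.
  x = 0: [0↦5, 1↦6, 2↦2, 3↦0, 4↦0, 5↦2, 6↦6]  zeros at y ∈ {3, 4}
  x = 1: [0↦2, 1↦2, 2↦4, 3↦1, 4↦0, 5↦1, 6↦4]  zeros at y ∈ {4}
  x = 2: [0↦2, 1↦1, 2↦2, 3↦5, 4↦3, 5↦3, 6↦5]  zeros at y ∈ ∅
  x = 3: [0↦5, 1↦3, 2↦3, 3↦5, 4↦2, 5↦1, 6↦2]  zeros at y ∈ ∅
  x = 4: [0↦4, 1↦1, 2↦0, 3↦1, 4↦4, 5↦2, 6↦2]  zeros at y ∈ {2}
  x = 5: [0↦6, 1↦2, 2↦0, 3↦0, 4↦2, 5↦6, 6↦5]  zeros at y ∈ {2, 3}
  x = 6: [0↦4, 1↦6, 2↦3, 3↦2, 4↦3, 5↦6, 6↦4]  zeros at y ∈ ∅
Collecting zeros: affine points = {(0, 3), (0, 4), (1, 4), (4, 2), (5, 2), (5, 3)}.
Total count |C(F_7)_aff| = 6.


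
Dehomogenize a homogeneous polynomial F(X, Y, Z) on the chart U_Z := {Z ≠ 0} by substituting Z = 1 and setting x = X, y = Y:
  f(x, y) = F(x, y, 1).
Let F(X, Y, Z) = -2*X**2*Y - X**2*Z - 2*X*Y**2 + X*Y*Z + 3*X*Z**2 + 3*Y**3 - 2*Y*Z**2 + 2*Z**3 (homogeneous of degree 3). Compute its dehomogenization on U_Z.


f(x, y) = -2*x**2*y - x**2 - 2*x*y**2 + x*y + 3*x + 3*y**3 - 2*y + 2

On U_Z we set Z = 1. Each monomial c·X^i·Y^j·Z^k in F becomes c·x^i·y^j·1^k = c·x^i·y^j.
Substituting Z = 1: F(X, Y, 1) = -2*x**2*y - x**2 - 2*x*y**2 + x*y + 3*x + 3*y**3 - 2*y + 2.
Note: deg(f) ≤ deg(F) = 3; strict inequality happens when F is divisible by Z (lost terms).


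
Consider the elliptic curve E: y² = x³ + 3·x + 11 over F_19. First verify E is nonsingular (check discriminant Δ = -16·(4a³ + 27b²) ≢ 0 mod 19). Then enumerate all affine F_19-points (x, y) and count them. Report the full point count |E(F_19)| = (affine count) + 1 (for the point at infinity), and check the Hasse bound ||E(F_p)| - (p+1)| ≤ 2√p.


Affine points = {(0, 7), (0, 12), (2, 5), (2, 14), (3, 3), (3, 16), (4, 7), (4, 12), (6, 6), (6, 13), (9, 8), (9, 11), (11, 8), (11, 11), (13, 9), (13, 10), (14, 2), (14, 17), (15, 7), (15, 12), (17, 4), (17, 15), (18, 8), (18, 11)}; affine count = 24; |E(F_19)| = 25.

Discriminant check: Δ ∝ 4a³ + 27b² = 4·3³ + 27·11² = 4·27 + 27·121 ≡ 12 (mod 19). Nonzero ⇒ E is nonsingular.
For each x ∈ F_19, compute rhs = x³ + 3·x + 11 mod 19, then count y ∈ F_19 with y² ≡ rhs.
  x = 0: rhs = 11, matching y values: 7, 12 (2 points).
  x = 1: rhs = 15, matching y values: none (0 points).
  x = 2: rhs = 6, matching y values: 5, 14 (2 points).
  x = 3: rhs = 9, matching y values: 3, 16 (2 points).
  x = 4: rhs = 11, matching y values: 7, 12 (2 points).
  x = 5: rhs = 18, matching y values: none (0 points).
  x = 6: rhs = 17, matching y values: 6, 13 (2 points).
  x = 7: rhs = 14, matching y values: none (0 points).
  x = 8: rhs = 15, matching y values: none (0 points).
  x = 9: rhs = 7, matching y values: 8, 11 (2 points).
  x = 10: rhs = 15, matching y values: none (0 points).
  x = 11: rhs = 7, matching y values: 8, 11 (2 points).
  x = 12: rhs = 8, matching y values: none (0 points).
  x = 13: rhs = 5, matching y values: 9, 10 (2 points).
  x = 14: rhs = 4, matching y values: 2, 17 (2 points).
  x = 15: rhs = 11, matching y values: 7, 12 (2 points).
  x = 16: rhs = 13, matching y values: none (0 points).
  x = 17: rhs = 16, matching y values: 4, 15 (2 points).
  x = 18: rhs = 7, matching y values: 8, 11 (2 points).
Total affine count: 24.
Full point count |E(F_19)| = 24 + 1 = 25.
Hasse bound: |25 − (19+1)| = |5| = 5 ≤ 2√19 ≈ 8.7178 ✓.


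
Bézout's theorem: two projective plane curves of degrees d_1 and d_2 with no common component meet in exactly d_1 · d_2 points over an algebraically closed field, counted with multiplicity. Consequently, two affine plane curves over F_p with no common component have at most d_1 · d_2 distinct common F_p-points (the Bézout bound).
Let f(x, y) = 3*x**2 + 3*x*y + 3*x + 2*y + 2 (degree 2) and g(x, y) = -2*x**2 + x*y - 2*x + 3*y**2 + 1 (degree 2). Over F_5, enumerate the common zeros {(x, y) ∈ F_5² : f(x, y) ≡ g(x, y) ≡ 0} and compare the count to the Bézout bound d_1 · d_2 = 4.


Common zeros: {(3, 2)}; count = 1; Bézout bound = 4.

deg(f) = 2, deg(g) = 2, so Bézout bound = 4.
Scan x ∈ F_5. For each x, list the y ∈ F_5 with f(x, y) ≡ 0 and those with g(x, y) ≡ 0 (mod 5); the common zeros in that column are the intersection.
  x = 0: f ≡ 0 at y ∈ {4}; g ≡ 0 at y ∈ ∅; common: ∅.
  x = 1: f ≡ 0 at y ∈ ∅; g ≡ 0 at y ∈ ∅; common: ∅.
  x = 2: f ≡ 0 at y ∈ {0}; g ≡ 0 at y ∈ {2, 4}; common: ∅.
  x = 3: f ≡ 0 at y ∈ {2}; g ≡ 0 at y ∈ {2}; common: {2}.
  x = 4: f ≡ 0 at y ∈ {2}; g ≡ 0 at y ∈ {3, 4}; common: ∅.
Collecting: common zeros = {(3, 2)}, so the count is 1.
Comparison with the Bézout bound: 1 ≤ 4 = deg(f)·deg(g), as expected for curves with no common component (the affine F_5-count falls short of the bound because intersections may lie at infinity, over extension fields, or carry multiplicity).


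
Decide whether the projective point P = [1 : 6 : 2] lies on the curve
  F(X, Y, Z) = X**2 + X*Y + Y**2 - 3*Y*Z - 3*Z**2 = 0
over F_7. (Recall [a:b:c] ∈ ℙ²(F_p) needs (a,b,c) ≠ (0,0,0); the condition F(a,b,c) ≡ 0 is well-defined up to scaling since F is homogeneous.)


F(1,6,2) ≡ 2 (mod 7); P is NOT on the curve.

Evaluate F(1, 6, 2) term-by-term (mod 7).
  X**2 ↦ 1·1·1·1 = 1
  X*Y ↦ 1·1·6·1 = 6
  Y**2 ↦ 1·1·36·1 = 36
  -3*Y*Z ↦ -3·1·6·2 = -36
  -3*Z**2 ↦ -3·1·1·4 = -12
Sum: F(1, 6, 2) = (1) + (6) + (36) + (-36) + (-12) = -5.
Reducing mod 7: -5 ≡ 2 (mod 7).
Since F(a, b, c) ≡ 2 ≠ 0 (mod 7), P does NOT lie on the curve.


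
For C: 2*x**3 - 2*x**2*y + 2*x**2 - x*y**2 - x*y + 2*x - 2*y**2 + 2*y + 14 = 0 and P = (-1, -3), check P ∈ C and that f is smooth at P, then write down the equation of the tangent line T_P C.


Tangent line at P: -14*x + 7*y + 7 = 0.

Step 1: f(-1, -3) = 0, so P lies on C.
Step 2: partial derivatives
  f_x(x, y) = 6*x**2 - 4*x*y + 4*x - y**2 - y + 2, f_y(x, y) = -2*x**2 - 2*x*y - x - 4*y + 2.
  f_x(P) = -14, f_y(P) = 7 (gradient nonzero, so P is smooth).
Step 3: tangent line at P: -14·(x − -1) + 7·(y − -3) = 0.
Expanding: -14*x + 7*y + 7 = 0.


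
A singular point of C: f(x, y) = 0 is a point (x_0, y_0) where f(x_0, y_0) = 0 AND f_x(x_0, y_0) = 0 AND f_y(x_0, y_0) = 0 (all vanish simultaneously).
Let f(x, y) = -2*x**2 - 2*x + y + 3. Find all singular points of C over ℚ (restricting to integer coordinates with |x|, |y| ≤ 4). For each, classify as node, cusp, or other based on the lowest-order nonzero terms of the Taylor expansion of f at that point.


No singular points in the scanned grid; C is smooth there.

Compute partial derivatives:
  f_x = -4*x - 2.
  f_y = 1.
f_y = 1 is a nonzero constant, so f_y never vanishes: no point (x, y) can satisfy f = f_x = f_y = 0. In particular no (x, y) ∈ {−4, ..., 4}² is singular; the curve is smooth.


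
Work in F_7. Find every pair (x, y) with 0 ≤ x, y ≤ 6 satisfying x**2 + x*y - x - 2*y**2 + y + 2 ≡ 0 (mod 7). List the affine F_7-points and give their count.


Affine F_7-points: {(4, 0), (4, 6), (5, 4), (5, 6), (6, 3), (6, 4)}; count = 6.

For each of the 49 pairs (x, y) ∈ F_7², evaluate f(x, y) mod 7. Record the zeros.
  x = 0: [0↦2, 1↦1, 2↦3, 3↦1, 4↦2, 5↦6, 6↦6]  zeros at y ∈ ∅
  x = 1: [0↦2, 1↦2, 2↦5, 3↦4, 4↦6, 5↦4, 6↦5]  zeros at y ∈ ∅
  x = 2: [0↦4, 1↦5, 2↦2, 3↦2, 4↦5, 5↦4, 6↦6]  zeros at y ∈ ∅
  x = 3: [0↦1, 1↦3, 2↦1, 3↦2, 4↦6, 5↦6, 6↦2]  zeros at y ∈ ∅
  x = 4: [0↦0, 1↦3, 2↦2, 3↦4, 4↦2, 5↦3, 6↦0]  zeros at y ∈ {0, 6}
  x = 5: [0↦1, 1↦5, 2↦5, 3↦1, 4↦0, 5↦2, 6↦0]  zeros at y ∈ {4, 6}
  x = 6: [0↦4, 1↦2, 2↦3, 3↦0, 4↦0, 5↦3, 6↦2]  zeros at y ∈ {3, 4}
Collecting zeros: affine points = {(4, 0), (4, 6), (5, 4), (5, 6), (6, 3), (6, 4)}.
Total count |C(F_7)_aff| = 6.


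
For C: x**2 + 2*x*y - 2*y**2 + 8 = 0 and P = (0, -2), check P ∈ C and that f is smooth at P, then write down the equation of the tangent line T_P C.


Tangent line at P: -4*x + 8*y + 16 = 0.

Step 1: f(0, -2) = 0, so P lies on C.
Step 2: partial derivatives
  f_x(x, y) = 2*x + 2*y, f_y(x, y) = 2*x - 4*y.
  f_x(P) = -4, f_y(P) = 8 (gradient nonzero, so P is smooth).
Step 3: tangent line at P: -4·(x − 0) + 8·(y − -2) = 0.
Expanding: -4*x + 8*y + 16 = 0.


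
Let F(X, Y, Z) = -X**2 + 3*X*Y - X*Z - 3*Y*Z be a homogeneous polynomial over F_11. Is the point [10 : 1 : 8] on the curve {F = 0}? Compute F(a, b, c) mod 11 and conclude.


F(10,1,8) ≡ 2 (mod 11); P is NOT on the curve.

Evaluate F(10, 1, 8) term-by-term (mod 11).
  -X**2 ↦ -1·100·1·1 = -100
  3*X*Y ↦ 3·10·1·1 = 30
  -X*Z ↦ -1·10·1·8 = -80
  -3*Y*Z ↦ -3·1·1·8 = -24
Sum: F(10, 1, 8) = (-100) + (30) + (-80) + (-24) = -174.
Reducing mod 11: -174 ≡ 2 (mod 11).
Since F(a, b, c) ≡ 2 ≠ 0 (mod 11), P does NOT lie on the curve.
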